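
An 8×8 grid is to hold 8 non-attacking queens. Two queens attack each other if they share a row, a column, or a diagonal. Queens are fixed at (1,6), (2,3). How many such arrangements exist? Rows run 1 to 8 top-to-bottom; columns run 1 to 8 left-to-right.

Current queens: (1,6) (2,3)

Branch on row 3: col 1 → 3; col 5 → 2; col 7 → 3.
Sum: 3 + 2 + 3 = 8.

8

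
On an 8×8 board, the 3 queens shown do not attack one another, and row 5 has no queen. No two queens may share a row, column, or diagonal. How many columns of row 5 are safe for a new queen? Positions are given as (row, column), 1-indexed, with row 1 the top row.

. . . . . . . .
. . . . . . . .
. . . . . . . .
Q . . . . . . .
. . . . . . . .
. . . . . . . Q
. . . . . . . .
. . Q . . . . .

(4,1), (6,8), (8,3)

2

(4,1) attacks row 5 at column 1 and diagonals 2.
(6,8) attacks row 5 at column 8 and diagonals 7.
(8,3) attacks row 5 at column 3 and diagonals 6.
Attacked columns: {1, 2, 3, 6, 7, 8}. Safe: {4, 5}.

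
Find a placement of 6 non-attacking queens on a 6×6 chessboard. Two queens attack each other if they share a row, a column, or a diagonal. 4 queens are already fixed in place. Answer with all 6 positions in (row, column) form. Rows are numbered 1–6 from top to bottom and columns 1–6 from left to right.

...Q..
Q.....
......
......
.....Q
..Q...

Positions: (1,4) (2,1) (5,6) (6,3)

Row 3: attacked by (1,4)→{2,4,6}; (2,1)→{1,2}; (5,6)→{4,6}; (6,3)→{3,6}. Safe: 5. Place at column 5.
Row 4: attacked by (1,4)→{1,4}; (2,1)→{1,3}; (3,5)→{4,5,6}; (5,6)→{5,6}; (6,3)→{1,3,5}. Safe: 2. Place at column 2.
Columns [4, 1, 5, 2, 6, 3], r−c [-3, 1, -2, 2, -1, 3], r+c [5, 3, 8, 6, 11, 9] are all distinct, so no two queens attack.

(1,4) (2,1) (3,5) (4,2) (5,6) (6,3)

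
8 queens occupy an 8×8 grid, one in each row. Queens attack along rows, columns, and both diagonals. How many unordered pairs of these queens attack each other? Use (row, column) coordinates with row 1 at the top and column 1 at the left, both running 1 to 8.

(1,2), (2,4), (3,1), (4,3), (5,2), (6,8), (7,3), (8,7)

Same column: (1,2)–(5,2) (column 2); (4,3)–(7,3) (column 3).
Same diagonal: (2,4)–(6,8) (|2−6| = |4−8| = 4); (4,3)–(5,2) (|4−5| = |3−2| = 1); (4,3)–(8,7) (|4−8| = |3−7| = 4).
Total attacking pairs: 5.

5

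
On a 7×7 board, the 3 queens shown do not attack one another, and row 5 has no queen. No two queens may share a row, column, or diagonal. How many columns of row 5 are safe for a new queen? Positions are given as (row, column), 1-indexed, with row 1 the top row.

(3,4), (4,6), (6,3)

1

(3,4) attacks row 5 at column 4 and diagonals 2, 6.
(4,6) attacks row 5 at column 6 and diagonals 5, 7.
(6,3) attacks row 5 at column 3 and diagonals 2, 4.
Attacked columns: {2, 3, 4, 5, 6, 7}. Safe: {1}.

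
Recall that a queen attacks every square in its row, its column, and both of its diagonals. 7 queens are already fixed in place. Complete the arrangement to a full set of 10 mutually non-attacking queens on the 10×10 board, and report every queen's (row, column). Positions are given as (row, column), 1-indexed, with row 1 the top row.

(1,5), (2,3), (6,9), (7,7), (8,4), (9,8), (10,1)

(1,5) (2,3) (3,10) (4,6) (5,2) (6,9) (7,7) (8,4) (9,8) (10,1)

Row 3: attacked by (1,5)→{3,5,7}; (2,3)→{2,3,4}; (6,9)→{6,9}; (7,7)→{3,7}; (8,4)→{4,9}; (9,8)→{2,8}; (10,1)→{1,8}. Safe: 10. Place at column 10.
Row 4: attacked by (1,5)→{2,5,8}; (2,3)→{1,3,5}; (3,10)→{9,10}; (6,9)→{7,9}; (7,7)→{4,7,10}; (8,4)→{4,8}; (9,8)→{3,8}; (10,1)→{1,7}. Safe: 6. Place at column 6.
Row 5: attacked by (1,5)→{1,5,9}; (2,3)→{3,6}; (3,10)→{8,10}; (4,6)→{5,6,7}; (6,9)→{8,9,10}; (7,7)→{5,7,9}; (8,4)→{1,4,7}; (9,8)→{4,8}; (10,1)→{1,6}. Safe: 2. Place at column 2.
Columns [5, 3, 10, 6, 2, 9, 7, 4, 8, 1], r−c [-4, -1, -7, -2, 3, -3, 0, 4, 1, 9], r+c [6, 5, 13, 10, 7, 15, 14, 12, 17, 11] are all distinct, so no two queens attack.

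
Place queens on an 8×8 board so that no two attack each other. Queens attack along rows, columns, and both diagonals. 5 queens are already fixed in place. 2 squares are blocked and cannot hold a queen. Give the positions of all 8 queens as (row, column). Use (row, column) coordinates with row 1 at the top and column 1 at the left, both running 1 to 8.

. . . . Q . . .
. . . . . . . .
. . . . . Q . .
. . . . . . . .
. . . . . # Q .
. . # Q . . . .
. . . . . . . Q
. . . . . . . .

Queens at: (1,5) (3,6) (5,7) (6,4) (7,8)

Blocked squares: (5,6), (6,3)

Row 2: attacked by (1,5)→{4,5,6}; (3,6)→{5,6,7}; (5,7)→{4,7}; (6,4)→{4,8}; (7,8)→{3,8}. Safe: 1, 2. Place at column 2.
Row 4: attacked by (1,5)→{2,5,8}; (2,2)→{2,4}; (3,6)→{5,6,7}; (5,7)→{6,7,8}; (6,4)→{2,4,6}; (7,8)→{5,8}. Safe: 1, 3. Place at column 1.
Row 8: attacked by (1,5)→{5}; (2,2)→{2,8}; (3,6)→{1,6}; (4,1)→{1,5}; (5,7)→{4,7}; (6,4)→{2,4,6}; (7,8)→{7,8}. Safe: 3. Place at column 3.
Columns [5, 2, 6, 1, 7, 4, 8, 3], r−c [-4, 0, -3, 3, -2, 2, -1, 5], r+c [6, 4, 9, 5, 12, 10, 15, 11] are all distinct, so no two queens attack.

(1,5) (2,2) (3,6) (4,1) (5,7) (6,4) (7,8) (8,3)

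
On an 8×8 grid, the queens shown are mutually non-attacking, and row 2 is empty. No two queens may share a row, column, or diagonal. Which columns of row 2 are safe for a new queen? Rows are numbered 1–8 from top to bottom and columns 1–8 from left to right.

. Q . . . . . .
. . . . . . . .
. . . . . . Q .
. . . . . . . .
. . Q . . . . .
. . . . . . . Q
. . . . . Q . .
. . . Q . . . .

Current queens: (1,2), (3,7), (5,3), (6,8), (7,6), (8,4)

columns 5

(1,2) attacks row 2 at column 2 and diagonals 1, 3.
(3,7) attacks row 2 at column 7 and diagonals 6, 8.
(5,3) attacks row 2 at column 3 and diagonals 6.
(6,8) attacks row 2 at column 8 and diagonals 4.
(7,6) attacks row 2 at column 6 and diagonals 1.
(8,4) attacks row 2 at column 4.
Attacked columns: {1, 2, 3, 4, 6, 7, 8}. Safe: {5}.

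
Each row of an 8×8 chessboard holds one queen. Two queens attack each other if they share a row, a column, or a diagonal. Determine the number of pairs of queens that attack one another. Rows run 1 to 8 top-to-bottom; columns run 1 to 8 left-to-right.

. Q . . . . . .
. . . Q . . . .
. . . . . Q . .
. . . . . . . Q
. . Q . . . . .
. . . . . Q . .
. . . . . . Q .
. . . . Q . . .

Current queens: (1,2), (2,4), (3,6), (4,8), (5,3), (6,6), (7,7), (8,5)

Same column: (3,6)–(6,6) (column 6).
Same diagonal: (4,8)–(6,6) (|4−6| = |8−6| = 2); (6,6)–(7,7) (|6−7| = |6−7| = 1).
Total attacking pairs: 3.

3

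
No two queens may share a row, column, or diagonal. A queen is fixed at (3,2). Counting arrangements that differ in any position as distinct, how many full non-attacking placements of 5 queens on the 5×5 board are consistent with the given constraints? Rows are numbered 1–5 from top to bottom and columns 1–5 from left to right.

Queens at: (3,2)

2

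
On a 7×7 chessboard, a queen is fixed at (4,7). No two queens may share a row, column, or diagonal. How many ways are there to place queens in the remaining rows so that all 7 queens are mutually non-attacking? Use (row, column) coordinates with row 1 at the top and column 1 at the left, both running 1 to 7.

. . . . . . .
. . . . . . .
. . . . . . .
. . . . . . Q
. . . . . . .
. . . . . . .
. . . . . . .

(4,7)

Branch on row 1: col 1 → 1; col 2 → 2; col 3 → 0; col 5 → 1; col 6 → 2.
Sum: 1 + 2 + 0 + 1 + 2 = 6.

6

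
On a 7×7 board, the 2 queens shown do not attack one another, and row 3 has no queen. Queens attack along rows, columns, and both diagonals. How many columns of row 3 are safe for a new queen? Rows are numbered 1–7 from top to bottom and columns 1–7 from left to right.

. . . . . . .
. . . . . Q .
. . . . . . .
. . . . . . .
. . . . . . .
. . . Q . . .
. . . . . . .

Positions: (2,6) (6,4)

(2,6) attacks row 3 at column 6 and diagonals 5, 7.
(6,4) attacks row 3 at column 4 and diagonals 1, 7.
Attacked columns: {1, 4, 5, 6, 7}. Safe: {2, 3}.

2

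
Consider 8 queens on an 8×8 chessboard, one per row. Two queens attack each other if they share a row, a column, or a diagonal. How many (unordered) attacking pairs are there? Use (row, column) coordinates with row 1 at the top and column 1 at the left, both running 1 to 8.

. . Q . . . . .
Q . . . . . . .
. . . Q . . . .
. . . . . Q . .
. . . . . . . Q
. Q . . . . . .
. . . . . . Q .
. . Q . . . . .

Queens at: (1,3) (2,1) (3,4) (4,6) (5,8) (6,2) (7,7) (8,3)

Same column: (1,3)–(8,3) (column 3).
Same diagonal: (1,3)–(4,6) (|1−4| = |3−6| = 3).
Total attacking pairs: 2.

2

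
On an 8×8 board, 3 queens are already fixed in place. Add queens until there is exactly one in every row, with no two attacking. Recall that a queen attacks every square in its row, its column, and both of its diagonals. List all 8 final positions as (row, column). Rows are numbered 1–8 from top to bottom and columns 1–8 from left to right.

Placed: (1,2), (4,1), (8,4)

Row 2: attacked by (1,2)→{1,2,3}; (4,1)→{1,3}; (8,4)→{4}. Safe: 5, 6, 7, 8. Place at column 8.
Row 3: attacked by (1,2)→{2,4}; (2,8)→{7,8}; (4,1)→{1,2}; (8,4)→{4}. Safe: 3, 5, 6. Place at column 6.
Row 5: attacked by (1,2)→{2,6}; (2,8)→{5,8}; (3,6)→{4,6,8}; (4,1)→{1,2}; (8,4)→{1,4,7}. Safe: 3. Place at column 3.
Row 6: attacked by (1,2)→{2,7}; (2,8)→{4,8}; (3,6)→{3,6}; (4,1)→{1,3}; (5,3)→{2,3,4}; (8,4)→{2,4,6}. Safe: 5. Place at column 5.
Row 7: attacked by (1,2)→{2,8}; (2,8)→{3,8}; (3,6)→{2,6}; (4,1)→{1,4}; (5,3)→{1,3,5}; (6,5)→{4,5,6}; (8,4)→{3,4,5}. Safe: 7. Place at column 7.
Columns [2, 8, 6, 1, 3, 5, 7, 4], r−c [-1, -6, -3, 3, 2, 1, 0, 4], r+c [3, 10, 9, 5, 8, 11, 14, 12] are all distinct, so no two queens attack.

(1,2) (2,8) (3,6) (4,1) (5,3) (6,5) (7,7) (8,4)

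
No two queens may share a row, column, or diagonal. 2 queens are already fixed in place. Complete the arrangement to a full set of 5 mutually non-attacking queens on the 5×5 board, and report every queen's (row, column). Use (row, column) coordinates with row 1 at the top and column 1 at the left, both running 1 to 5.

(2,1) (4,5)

(1,4) (2,1) (3,3) (4,5) (5,2)

Row 1: attacked by (2,1)→{1,2}; (4,5)→{2,5}. Safe: 3, 4. Place at column 4.
Row 3: attacked by (1,4)→{2,4}; (2,1)→{1,2}; (4,5)→{4,5}. Safe: 3. Place at column 3.
Row 5: attacked by (1,4)→{4}; (2,1)→{1,4}; (3,3)→{1,3,5}; (4,5)→{4,5}. Safe: 2. Place at column 2.
Columns [4, 1, 3, 5, 2], r−c [-3, 1, 0, -1, 3], r+c [5, 3, 6, 9, 7] are all distinct, so no two queens attack.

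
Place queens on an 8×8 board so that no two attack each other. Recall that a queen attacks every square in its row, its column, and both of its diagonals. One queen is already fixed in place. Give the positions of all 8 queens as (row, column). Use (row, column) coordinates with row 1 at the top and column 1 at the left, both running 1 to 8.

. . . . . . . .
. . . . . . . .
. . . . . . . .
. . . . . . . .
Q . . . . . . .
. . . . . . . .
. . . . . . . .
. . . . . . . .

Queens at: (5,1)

Row 1: attacked by (5,1)→{1,5}. Safe: 2, 3, 4, 6, 7, 8. Place at column 2.
Row 2: attacked by (1,2)→{1,2,3}; (5,1)→{1,4}. Safe: 5, 6, 7, 8. Place at column 7.
Row 3: attacked by (1,2)→{2,4}; (2,7)→{6,7,8}; (5,1)→{1,3}. Safe: 5. Place at column 5.
Row 4: attacked by (1,2)→{2,5}; (2,7)→{5,7}; (3,5)→{4,5,6}; (5,1)→{1,2}. Safe: 3, 8. Place at column 8.
Row 6: attacked by (1,2)→{2,7}; (2,7)→{3,7}; (3,5)→{2,5,8}; (4,8)→{6,8}; (5,1)→{1,2}. Safe: 4. Place at column 4.
Row 7: attacked by (1,2)→{2,8}; (2,7)→{2,7}; (3,5)→{1,5}; (4,8)→{5,8}; (5,1)→{1,3}; (6,4)→{3,4,5}. Safe: 6. Place at column 6.
Row 8: attacked by (1,2)→{2}; (2,7)→{1,7}; (3,5)→{5}; (4,8)→{4,8}; (5,1)→{1,4}; (6,4)→{2,4,6}; (7,6)→{5,6,7}. Safe: 3. Place at column 3.
Columns [2, 7, 5, 8, 1, 4, 6, 3], r−c [-1, -5, -2, -4, 4, 2, 1, 5], r+c [3, 9, 8, 12, 6, 10, 13, 11] are all distinct, so no two queens attack.

(1,2) (2,7) (3,5) (4,8) (5,1) (6,4) (7,6) (8,3)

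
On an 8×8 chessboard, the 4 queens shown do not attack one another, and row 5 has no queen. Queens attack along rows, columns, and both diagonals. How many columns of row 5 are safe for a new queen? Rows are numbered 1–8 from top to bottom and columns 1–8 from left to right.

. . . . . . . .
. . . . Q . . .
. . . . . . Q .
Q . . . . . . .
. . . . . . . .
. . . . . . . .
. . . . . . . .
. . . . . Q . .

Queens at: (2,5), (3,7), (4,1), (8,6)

(2,5) attacks row 5 at column 5 and diagonals 2, 8.
(3,7) attacks row 5 at column 7 and diagonals 5.
(4,1) attacks row 5 at column 1 and diagonals 2.
(8,6) attacks row 5 at column 6 and diagonals 3.
Attacked columns: {1, 2, 3, 5, 6, 7, 8}. Safe: {4}.

1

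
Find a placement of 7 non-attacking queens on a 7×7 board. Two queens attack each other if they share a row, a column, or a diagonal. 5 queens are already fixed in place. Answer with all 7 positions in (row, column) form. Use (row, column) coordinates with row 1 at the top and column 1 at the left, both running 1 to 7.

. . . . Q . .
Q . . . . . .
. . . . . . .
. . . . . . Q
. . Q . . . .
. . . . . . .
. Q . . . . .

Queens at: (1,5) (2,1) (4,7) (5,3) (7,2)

Row 3: attacked by (1,5)→{3,5,7}; (2,1)→{1,2}; (4,7)→{6,7}; (5,3)→{1,3,5}; (7,2)→{2,6}. Safe: 4. Place at column 4.
Row 6: attacked by (1,5)→{5}; (2,1)→{1,5}; (3,4)→{1,4,7}; (4,7)→{5,7}; (5,3)→{2,3,4}; (7,2)→{1,2,3}. Safe: 6. Place at column 6.
Columns [5, 1, 4, 7, 3, 6, 2], r−c [-4, 1, -1, -3, 2, 0, 5], r+c [6, 3, 7, 11, 8, 12, 9] are all distinct, so no two queens attack.

(1,5) (2,1) (3,4) (4,7) (5,3) (6,6) (7,2)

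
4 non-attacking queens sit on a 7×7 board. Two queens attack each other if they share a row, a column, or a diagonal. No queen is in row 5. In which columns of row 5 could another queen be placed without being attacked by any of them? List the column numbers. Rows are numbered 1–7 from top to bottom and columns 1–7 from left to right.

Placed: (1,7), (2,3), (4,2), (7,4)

columns 5

(1,7) attacks row 5 at column 7 and diagonals 3.
(2,3) attacks row 5 at column 3 and diagonals 6.
(4,2) attacks row 5 at column 2 and diagonals 1, 3.
(7,4) attacks row 5 at column 4 and diagonals 2, 6.
Attacked columns: {1, 2, 3, 4, 6, 7}. Safe: {5}.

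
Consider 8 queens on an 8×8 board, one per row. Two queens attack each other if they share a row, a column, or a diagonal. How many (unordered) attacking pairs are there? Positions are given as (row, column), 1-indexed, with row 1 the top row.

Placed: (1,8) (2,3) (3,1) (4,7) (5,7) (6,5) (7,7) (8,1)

6

Same column: (3,1)–(8,1) (column 1); (4,7)–(5,7) (column 7); (4,7)–(7,7) (column 7); (5,7)–(7,7) (column 7).
Same diagonal: (1,8)–(8,1) (|1−8| = |8−1| = 7); (4,7)–(6,5) (|4−6| = |7−5| = 2).
Total attacking pairs: 6.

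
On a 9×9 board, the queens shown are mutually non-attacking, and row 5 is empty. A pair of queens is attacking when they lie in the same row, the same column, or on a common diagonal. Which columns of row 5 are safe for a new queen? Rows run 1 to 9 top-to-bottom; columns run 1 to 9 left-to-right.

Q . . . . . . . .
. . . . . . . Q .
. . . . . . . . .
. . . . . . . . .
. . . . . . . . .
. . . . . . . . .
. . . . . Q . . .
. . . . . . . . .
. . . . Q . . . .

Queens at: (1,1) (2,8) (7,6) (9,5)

columns 2, 3, 7

(1,1) attacks row 5 at column 1 and diagonals 5.
(2,8) attacks row 5 at column 8 and diagonals 5.
(7,6) attacks row 5 at column 6 and diagonals 4, 8.
(9,5) attacks row 5 at column 5 and diagonals 1, 9.
Attacked columns: {1, 4, 5, 6, 8, 9}. Safe: {2, 3, 7}.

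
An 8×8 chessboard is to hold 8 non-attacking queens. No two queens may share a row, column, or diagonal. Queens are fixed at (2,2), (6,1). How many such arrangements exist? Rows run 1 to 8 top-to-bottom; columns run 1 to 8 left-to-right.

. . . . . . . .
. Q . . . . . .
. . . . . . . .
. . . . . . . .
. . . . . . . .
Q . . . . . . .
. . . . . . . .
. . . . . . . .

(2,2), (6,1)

2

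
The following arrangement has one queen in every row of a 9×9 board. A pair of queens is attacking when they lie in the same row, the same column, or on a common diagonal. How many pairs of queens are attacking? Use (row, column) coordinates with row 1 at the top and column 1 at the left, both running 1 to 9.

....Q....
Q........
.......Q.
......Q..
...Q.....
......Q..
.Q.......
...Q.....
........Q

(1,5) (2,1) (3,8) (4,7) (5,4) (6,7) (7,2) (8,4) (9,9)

5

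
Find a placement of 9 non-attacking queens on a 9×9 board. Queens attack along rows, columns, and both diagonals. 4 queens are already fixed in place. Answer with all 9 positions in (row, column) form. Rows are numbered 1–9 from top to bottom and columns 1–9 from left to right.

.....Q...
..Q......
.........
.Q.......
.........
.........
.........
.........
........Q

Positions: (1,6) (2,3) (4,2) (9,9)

Row 3: attacked by (1,6)→{4,6,8}; (2,3)→{2,3,4}; (4,2)→{1,2,3}; (9,9)→{3,9}. Safe: 5, 7. Place at column 7.
Row 5: attacked by (1,6)→{2,6}; (2,3)→{3,6}; (3,7)→{5,7,9}; (4,2)→{1,2,3}; (9,9)→{5,9}. Safe: 4, 8. Place at column 8.
Row 6: attacked by (1,6)→{1,6}; (2,3)→{3,7}; (3,7)→{4,7}; (4,2)→{2,4}; (5,8)→{7,8,9}; (9,9)→{6,9}. Safe: 5. Place at column 5.
Row 7: attacked by (1,6)→{6}; (2,3)→{3,8}; (3,7)→{3,7}; (4,2)→{2,5}; (5,8)→{6,8}; (6,5)→{4,5,6}; (9,9)→{7,9}. Safe: 1. Place at column 1.
Row 8: attacked by (1,6)→{6}; (2,3)→{3,9}; (3,7)→{2,7}; (4,2)→{2,6}; (5,8)→{5,8}; (6,5)→{3,5,7}; (7,1)→{1,2}; (9,9)→{8,9}. Safe: 4. Place at column 4.
Columns [6, 3, 7, 2, 8, 5, 1, 4, 9], r−c [-5, -1, -4, 2, -3, 1, 6, 4, 0], r+c [7, 5, 10, 6, 13, 11, 8, 12, 18] are all distinct, so no two queens attack.

(1,6) (2,3) (3,7) (4,2) (5,8) (6,5) (7,1) (8,4) (9,9)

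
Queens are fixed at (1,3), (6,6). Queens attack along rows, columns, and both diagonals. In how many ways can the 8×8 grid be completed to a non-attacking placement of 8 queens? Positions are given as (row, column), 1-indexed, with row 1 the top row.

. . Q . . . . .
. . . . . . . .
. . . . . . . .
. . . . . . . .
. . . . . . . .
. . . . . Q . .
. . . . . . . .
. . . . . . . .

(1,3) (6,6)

1

Branch on row 2: col 1 → 0; col 5 → 0; col 7 → 0; col 8 → 1.
Sum: 0 + 0 + 0 + 1 = 1.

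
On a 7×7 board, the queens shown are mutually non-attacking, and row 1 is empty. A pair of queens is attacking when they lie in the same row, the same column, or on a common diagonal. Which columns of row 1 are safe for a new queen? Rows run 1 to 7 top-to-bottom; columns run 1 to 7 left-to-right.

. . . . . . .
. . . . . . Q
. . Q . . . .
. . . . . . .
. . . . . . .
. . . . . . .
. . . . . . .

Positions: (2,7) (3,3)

columns 2, 4

(2,7) attacks row 1 at column 7 and diagonals 6.
(3,3) attacks row 1 at column 3 and diagonals 1, 5.
Attacked columns: {1, 3, 5, 6, 7}. Safe: {2, 4}.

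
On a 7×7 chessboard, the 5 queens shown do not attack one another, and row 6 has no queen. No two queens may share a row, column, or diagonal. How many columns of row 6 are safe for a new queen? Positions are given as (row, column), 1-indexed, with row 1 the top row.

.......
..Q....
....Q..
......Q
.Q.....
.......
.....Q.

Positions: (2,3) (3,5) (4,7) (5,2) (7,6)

1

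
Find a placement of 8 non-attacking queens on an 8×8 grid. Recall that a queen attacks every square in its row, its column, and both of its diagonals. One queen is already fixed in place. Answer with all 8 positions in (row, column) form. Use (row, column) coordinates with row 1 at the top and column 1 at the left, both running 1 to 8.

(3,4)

(1,3) (2,8) (3,4) (4,7) (5,1) (6,6) (7,2) (8,5)

Row 1: attacked by (3,4)→{2,4,6}. Safe: 1, 3, 5, 7, 8. Place at column 3.
Row 2: attacked by (1,3)→{2,3,4}; (3,4)→{3,4,5}. Safe: 1, 6, 7, 8. Place at column 8.
Row 4: attacked by (1,3)→{3,6}; (2,8)→{6,8}; (3,4)→{3,4,5}. Safe: 1, 2, 7. Place at column 7.
Row 5: attacked by (1,3)→{3,7}; (2,8)→{5,8}; (3,4)→{2,4,6}; (4,7)→{6,7,8}. Safe: 1. Place at column 1.
Row 6: attacked by (1,3)→{3,8}; (2,8)→{4,8}; (3,4)→{1,4,7}; (4,7)→{5,7}; (5,1)→{1,2}. Safe: 6. Place at column 6.
Row 7: attacked by (1,3)→{3}; (2,8)→{3,8}; (3,4)→{4,8}; (4,7)→{4,7}; (5,1)→{1,3}; (6,6)→{5,6,7}. Safe: 2. Place at column 2.
Row 8: attacked by (1,3)→{3}; (2,8)→{2,8}; (3,4)→{4}; (4,7)→{3,7}; (5,1)→{1,4}; (6,6)→{4,6,8}; (7,2)→{1,2,3}. Safe: 5. Place at column 5.
Columns [3, 8, 4, 7, 1, 6, 2, 5], r−c [-2, -6, -1, -3, 4, 0, 5, 3], r+c [4, 10, 7, 11, 6, 12, 9, 13] are all distinct, so no two queens attack.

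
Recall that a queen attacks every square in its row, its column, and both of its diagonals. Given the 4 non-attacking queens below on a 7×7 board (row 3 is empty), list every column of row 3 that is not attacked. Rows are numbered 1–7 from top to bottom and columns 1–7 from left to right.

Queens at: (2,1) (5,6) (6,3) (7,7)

(2,1) attacks row 3 at column 1 and diagonals 2.
(5,6) attacks row 3 at column 6 and diagonals 4.
(6,3) attacks row 3 at column 3 and diagonals 6.
(7,7) attacks row 3 at column 7 and diagonals 3.
Attacked columns: {1, 2, 3, 4, 6, 7}. Safe: {5}.

columns 5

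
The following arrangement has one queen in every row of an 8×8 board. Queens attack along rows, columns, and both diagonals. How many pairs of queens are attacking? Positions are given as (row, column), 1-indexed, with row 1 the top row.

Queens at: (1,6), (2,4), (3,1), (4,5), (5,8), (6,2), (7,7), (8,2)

Same column: (6,2)–(8,2) (column 2).
Total attacking pairs: 1.

1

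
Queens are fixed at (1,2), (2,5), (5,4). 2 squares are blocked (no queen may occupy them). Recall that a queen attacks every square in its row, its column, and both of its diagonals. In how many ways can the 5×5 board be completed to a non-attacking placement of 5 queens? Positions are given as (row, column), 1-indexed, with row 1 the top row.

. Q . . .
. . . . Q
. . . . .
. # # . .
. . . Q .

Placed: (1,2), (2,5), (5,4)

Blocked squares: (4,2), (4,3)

Branch on row 3: col 1 → 0; col 3 → 1.
Sum: 0 + 1 = 1.

1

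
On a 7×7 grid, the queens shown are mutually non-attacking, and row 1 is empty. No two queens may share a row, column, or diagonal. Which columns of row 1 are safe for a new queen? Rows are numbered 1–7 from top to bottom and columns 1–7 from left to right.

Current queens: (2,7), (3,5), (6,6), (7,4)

(2,7) attacks row 1 at column 7 and diagonals 6.
(3,5) attacks row 1 at column 5 and diagonals 3, 7.
(6,6) attacks row 1 at column 6 and diagonals 1.
(7,4) attacks row 1 at column 4.
Attacked columns: {1, 3, 4, 5, 6, 7}. Safe: {2}.

columns 2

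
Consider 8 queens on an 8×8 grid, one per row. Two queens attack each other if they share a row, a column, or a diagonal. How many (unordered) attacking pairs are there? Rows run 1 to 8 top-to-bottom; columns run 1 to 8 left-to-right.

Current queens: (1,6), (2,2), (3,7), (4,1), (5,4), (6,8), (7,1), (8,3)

1

Same column: (4,1)–(7,1) (column 1).
Total attacking pairs: 1.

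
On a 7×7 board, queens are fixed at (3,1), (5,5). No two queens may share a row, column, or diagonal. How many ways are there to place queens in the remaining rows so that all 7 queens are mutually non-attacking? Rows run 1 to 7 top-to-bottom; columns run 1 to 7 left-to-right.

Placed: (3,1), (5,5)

2

Branch on row 1: col 2 → 1; col 4 → 1; col 6 → 0; col 7 → 0.
Sum: 1 + 1 + 0 + 0 = 2.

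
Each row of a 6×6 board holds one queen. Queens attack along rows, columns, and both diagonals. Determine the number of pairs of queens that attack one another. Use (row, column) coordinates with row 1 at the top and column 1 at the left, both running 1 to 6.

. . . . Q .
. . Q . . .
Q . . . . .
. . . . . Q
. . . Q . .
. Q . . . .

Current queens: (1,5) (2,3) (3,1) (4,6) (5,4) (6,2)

0

All columns are distinct and no two queens satisfy |Δrow| = |Δcol|, so no pair attacks.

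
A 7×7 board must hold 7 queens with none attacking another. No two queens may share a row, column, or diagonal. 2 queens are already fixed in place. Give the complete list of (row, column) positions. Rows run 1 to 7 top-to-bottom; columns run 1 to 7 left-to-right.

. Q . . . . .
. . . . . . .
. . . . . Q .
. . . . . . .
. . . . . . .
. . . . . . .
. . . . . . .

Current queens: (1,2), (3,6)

Row 2: attacked by (1,2)→{1,2,3}; (3,6)→{5,6,7}. Safe: 4. Place at column 4.
Row 4: attacked by (1,2)→{2,5}; (2,4)→{2,4,6}; (3,6)→{5,6,7}. Safe: 1, 3. Place at column 1.
Row 5: attacked by (1,2)→{2,6}; (2,4)→{1,4,7}; (3,6)→{4,6}; (4,1)→{1,2}. Safe: 3, 5. Place at column 3.
Row 6: attacked by (1,2)→{2,7}; (2,4)→{4}; (3,6)→{3,6}; (4,1)→{1,3}; (5,3)→{2,3,4}. Safe: 5. Place at column 5.
Row 7: attacked by (1,2)→{2}; (2,4)→{4}; (3,6)→{2,6}; (4,1)→{1,4}; (5,3)→{1,3,5}; (6,5)→{4,5,6}. Safe: 7. Place at column 7.
Columns [2, 4, 6, 1, 3, 5, 7], r−c [-1, -2, -3, 3, 2, 1, 0], r+c [3, 6, 9, 5, 8, 11, 14] are all distinct, so no two queens attack.

(1,2) (2,4) (3,6) (4,1) (5,3) (6,5) (7,7)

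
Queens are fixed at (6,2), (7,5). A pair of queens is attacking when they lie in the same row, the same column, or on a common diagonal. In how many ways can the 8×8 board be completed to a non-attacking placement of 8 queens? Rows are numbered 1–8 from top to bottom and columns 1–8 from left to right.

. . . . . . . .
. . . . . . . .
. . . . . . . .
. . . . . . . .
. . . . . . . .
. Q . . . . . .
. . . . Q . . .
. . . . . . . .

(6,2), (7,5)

2

Branch on row 1: col 1 → 1; col 3 → 0; col 4 → 0; col 6 → 1; col 8 → 0.
Sum: 1 + 0 + 0 + 1 + 0 = 2.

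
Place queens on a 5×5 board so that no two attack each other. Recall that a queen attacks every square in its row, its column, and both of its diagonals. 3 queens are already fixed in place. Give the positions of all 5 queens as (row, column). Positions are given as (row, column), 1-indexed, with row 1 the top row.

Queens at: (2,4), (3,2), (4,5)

(1,1) (2,4) (3,2) (4,5) (5,3)

Row 1: attacked by (2,4)→{3,4,5}; (3,2)→{2,4}; (4,5)→{2,5}. Safe: 1. Place at column 1.
Row 5: attacked by (1,1)→{1,5}; (2,4)→{1,4}; (3,2)→{2,4}; (4,5)→{4,5}. Safe: 3. Place at column 3.
Columns [1, 4, 2, 5, 3], r−c [0, -2, 1, -1, 2], r+c [2, 6, 5, 9, 8] are all distinct, so no two queens attack.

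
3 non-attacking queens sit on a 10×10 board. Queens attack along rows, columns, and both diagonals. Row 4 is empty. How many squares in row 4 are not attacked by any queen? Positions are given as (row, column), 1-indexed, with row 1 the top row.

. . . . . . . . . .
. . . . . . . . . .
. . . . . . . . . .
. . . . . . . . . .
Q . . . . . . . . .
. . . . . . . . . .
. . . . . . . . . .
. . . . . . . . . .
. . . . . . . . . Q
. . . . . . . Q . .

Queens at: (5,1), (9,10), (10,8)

5

(5,1) attacks row 4 at column 1 and diagonals 2.
(9,10) attacks row 4 at column 10 and diagonals 5.
(10,8) attacks row 4 at column 8 and diagonals 2.
Attacked columns: {1, 2, 5, 8, 10}. Safe: {3, 4, 6, 7, 9}.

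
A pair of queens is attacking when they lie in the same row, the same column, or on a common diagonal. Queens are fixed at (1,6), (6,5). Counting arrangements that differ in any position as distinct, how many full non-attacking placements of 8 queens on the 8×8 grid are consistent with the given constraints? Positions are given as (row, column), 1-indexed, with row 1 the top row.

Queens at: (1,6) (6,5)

Branch on row 2: col 2 → 1; col 3 → 1; col 4 → 1; col 8 → 0.
Sum: 1 + 1 + 1 + 0 = 3.

3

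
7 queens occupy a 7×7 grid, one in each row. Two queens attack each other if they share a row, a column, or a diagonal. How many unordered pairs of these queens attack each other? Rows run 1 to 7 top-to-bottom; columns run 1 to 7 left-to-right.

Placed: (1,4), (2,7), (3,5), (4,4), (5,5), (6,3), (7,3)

Same column: (1,4)–(4,4) (column 4); (3,5)–(5,5) (column 5); (6,3)–(7,3) (column 3).
Same diagonal: (2,7)–(6,3) (|2−6| = |7−3| = 4); (3,5)–(4,4) (|3−4| = |5−4| = 1); (4,4)–(5,5) (|4−5| = |4−5| = 1); (5,5)–(7,3) (|5−7| = |5−3| = 2).
Total attacking pairs: 7.

7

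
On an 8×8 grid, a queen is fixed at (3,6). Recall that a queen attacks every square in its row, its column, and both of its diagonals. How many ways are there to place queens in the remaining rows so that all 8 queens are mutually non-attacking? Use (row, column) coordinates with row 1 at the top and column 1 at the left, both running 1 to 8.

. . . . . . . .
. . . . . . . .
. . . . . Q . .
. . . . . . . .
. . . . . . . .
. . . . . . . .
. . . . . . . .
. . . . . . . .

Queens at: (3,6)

Branch on row 1: col 1 → 0; col 2 → 2; col 3 → 0; col 5 → 1; col 7 → 1.
Sum: 0 + 2 + 0 + 1 + 1 = 4.

4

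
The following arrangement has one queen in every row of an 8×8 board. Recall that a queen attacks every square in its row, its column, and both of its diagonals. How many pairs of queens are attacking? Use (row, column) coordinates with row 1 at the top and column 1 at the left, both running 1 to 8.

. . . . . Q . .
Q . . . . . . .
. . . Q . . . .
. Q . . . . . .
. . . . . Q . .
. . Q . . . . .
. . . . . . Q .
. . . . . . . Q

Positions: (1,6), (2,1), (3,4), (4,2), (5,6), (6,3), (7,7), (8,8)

Same column: (1,6)–(5,6) (column 6).
Same diagonal: (1,6)–(3,4) (|1−3| = |6−4| = 2); (3,4)–(5,6) (|3−5| = |4−6| = 2); (7,7)–(8,8) (|7−8| = |7−8| = 1).
Total attacking pairs: 4.

4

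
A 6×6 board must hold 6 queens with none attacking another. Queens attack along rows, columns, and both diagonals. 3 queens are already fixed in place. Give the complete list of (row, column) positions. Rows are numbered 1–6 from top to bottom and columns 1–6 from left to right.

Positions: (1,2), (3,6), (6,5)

(1,2) (2,4) (3,6) (4,1) (5,3) (6,5)

Row 2: attacked by (1,2)→{1,2,3}; (3,6)→{5,6}; (6,5)→{1,5}. Safe: 4. Place at column 4.
Row 4: attacked by (1,2)→{2,5}; (2,4)→{2,4,6}; (3,6)→{5,6}; (6,5)→{3,5}. Safe: 1. Place at column 1.
Row 5: attacked by (1,2)→{2,6}; (2,4)→{1,4}; (3,6)→{4,6}; (4,1)→{1,2}; (6,5)→{4,5,6}. Safe: 3. Place at column 3.
Columns [2, 4, 6, 1, 3, 5], r−c [-1, -2, -3, 3, 2, 1], r+c [3, 6, 9, 5, 8, 11] are all distinct, so no two queens attack.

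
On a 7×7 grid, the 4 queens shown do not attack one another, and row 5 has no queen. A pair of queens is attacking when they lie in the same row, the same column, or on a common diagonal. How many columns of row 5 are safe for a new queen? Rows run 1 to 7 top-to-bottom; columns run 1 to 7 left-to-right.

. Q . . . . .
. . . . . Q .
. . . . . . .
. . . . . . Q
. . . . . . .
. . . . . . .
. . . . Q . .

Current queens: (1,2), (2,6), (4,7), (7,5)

2

(1,2) attacks row 5 at column 2 and diagonals 6.
(2,6) attacks row 5 at column 6 and diagonals 3.
(4,7) attacks row 5 at column 7 and diagonals 6.
(7,5) attacks row 5 at column 5 and diagonals 3, 7.
Attacked columns: {2, 3, 5, 6, 7}. Safe: {1, 4}.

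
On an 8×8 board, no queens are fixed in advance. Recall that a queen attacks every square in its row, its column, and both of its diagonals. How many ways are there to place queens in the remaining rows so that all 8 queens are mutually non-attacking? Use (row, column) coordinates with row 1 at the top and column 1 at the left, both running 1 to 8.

Branch on row 1: col 1 → 4; col 2 → 8; col 3 → 16; col 4 → 18; col 5 → 18; col 6 → 16; col 7 → 8; col 8 → 4.
Sum: 4 + 8 + 16 + 18 + 18 + 16 + 8 + 4 = 92.
(This is the classic 8-queens count.)

92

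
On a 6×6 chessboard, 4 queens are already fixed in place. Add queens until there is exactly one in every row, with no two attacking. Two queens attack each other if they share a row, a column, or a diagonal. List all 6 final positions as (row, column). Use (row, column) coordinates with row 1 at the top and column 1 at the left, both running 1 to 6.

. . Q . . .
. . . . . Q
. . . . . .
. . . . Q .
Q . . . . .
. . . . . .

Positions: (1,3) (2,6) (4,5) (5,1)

(1,3) (2,6) (3,2) (4,5) (5,1) (6,4)

Row 3: attacked by (1,3)→{1,3,5}; (2,6)→{5,6}; (4,5)→{4,5,6}; (5,1)→{1,3}. Safe: 2. Place at column 2.
Row 6: attacked by (1,3)→{3}; (2,6)→{2,6}; (3,2)→{2,5}; (4,5)→{3,5}; (5,1)→{1,2}. Safe: 4. Place at column 4.
Columns [3, 6, 2, 5, 1, 4], r−c [-2, -4, 1, -1, 4, 2], r+c [4, 8, 5, 9, 6, 10] are all distinct, so no two queens attack.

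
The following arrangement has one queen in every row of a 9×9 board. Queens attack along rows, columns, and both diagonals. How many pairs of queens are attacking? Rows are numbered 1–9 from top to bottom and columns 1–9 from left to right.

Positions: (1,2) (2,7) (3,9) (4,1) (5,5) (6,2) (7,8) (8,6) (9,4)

2

Same column: (1,2)–(6,2) (column 2).
Same diagonal: (1,2)–(7,8) (|1−7| = |2−8| = 6).
Total attacking pairs: 2.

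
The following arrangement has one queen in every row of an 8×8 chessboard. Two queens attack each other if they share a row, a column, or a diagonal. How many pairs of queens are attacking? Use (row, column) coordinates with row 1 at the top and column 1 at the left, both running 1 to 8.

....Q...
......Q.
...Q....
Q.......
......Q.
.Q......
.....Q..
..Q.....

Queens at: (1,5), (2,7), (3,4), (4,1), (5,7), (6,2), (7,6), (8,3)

1

Same column: (2,7)–(5,7) (column 7).
Total attacking pairs: 1.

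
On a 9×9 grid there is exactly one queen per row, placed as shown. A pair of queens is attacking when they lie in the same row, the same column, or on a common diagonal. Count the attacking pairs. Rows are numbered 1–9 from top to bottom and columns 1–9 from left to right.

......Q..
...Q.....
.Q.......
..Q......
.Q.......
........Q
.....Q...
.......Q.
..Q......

6

Same column: (3,2)–(5,2) (column 2); (4,3)–(9,3) (column 3).
Same diagonal: (3,2)–(4,3) (|3−4| = |2−3| = 1); (3,2)–(7,6) (|3−7| = |2−6| = 4); (4,3)–(5,2) (|4−5| = |3−2| = 1); (4,3)–(7,6) (|4−7| = |3−6| = 3).
Total attacking pairs: 6.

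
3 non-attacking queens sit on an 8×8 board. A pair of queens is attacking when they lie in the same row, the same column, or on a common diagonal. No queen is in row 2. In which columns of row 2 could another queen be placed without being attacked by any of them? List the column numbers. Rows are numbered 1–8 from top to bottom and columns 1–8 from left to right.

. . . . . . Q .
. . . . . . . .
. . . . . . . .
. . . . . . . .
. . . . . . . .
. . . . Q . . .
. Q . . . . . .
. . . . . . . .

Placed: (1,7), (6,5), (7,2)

columns 3, 4

(1,7) attacks row 2 at column 7 and diagonals 6, 8.
(6,5) attacks row 2 at column 5 and diagonals 1.
(7,2) attacks row 2 at column 2 and diagonals 7.
Attacked columns: {1, 2, 5, 6, 7, 8}. Safe: {3, 4}.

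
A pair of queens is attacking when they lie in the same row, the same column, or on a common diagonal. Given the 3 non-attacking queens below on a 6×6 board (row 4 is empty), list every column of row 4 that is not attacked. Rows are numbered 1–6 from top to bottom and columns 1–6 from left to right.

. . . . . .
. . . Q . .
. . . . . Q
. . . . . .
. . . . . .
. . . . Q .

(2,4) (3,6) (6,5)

(2,4) attacks row 4 at column 4 and diagonals 2, 6.
(3,6) attacks row 4 at column 6 and diagonals 5.
(6,5) attacks row 4 at column 5 and diagonals 3.
Attacked columns: {2, 3, 4, 5, 6}. Safe: {1}.

columns 1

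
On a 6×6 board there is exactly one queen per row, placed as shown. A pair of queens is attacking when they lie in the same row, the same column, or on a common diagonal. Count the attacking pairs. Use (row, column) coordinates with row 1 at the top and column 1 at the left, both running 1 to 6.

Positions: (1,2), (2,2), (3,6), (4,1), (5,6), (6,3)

5

Same column: (1,2)–(2,2) (column 2); (3,6)–(5,6) (column 6).
Same diagonal: (1,2)–(5,6) (|1−5| = |2−6| = 4); (3,6)–(6,3) (|3−6| = |6−3| = 3); (4,1)–(6,3) (|4−6| = |1−3| = 2).
Total attacking pairs: 5.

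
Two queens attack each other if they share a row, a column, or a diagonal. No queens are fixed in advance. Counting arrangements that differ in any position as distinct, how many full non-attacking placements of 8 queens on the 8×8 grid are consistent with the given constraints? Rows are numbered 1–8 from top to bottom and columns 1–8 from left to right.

92

Branch on row 1: col 1 → 4; col 2 → 8; col 3 → 16; col 4 → 18; col 5 → 18; col 6 → 16; col 7 → 8; col 8 → 4.
Sum: 4 + 8 + 16 + 18 + 18 + 16 + 8 + 4 = 92.
(This is the classic 8-queens count.)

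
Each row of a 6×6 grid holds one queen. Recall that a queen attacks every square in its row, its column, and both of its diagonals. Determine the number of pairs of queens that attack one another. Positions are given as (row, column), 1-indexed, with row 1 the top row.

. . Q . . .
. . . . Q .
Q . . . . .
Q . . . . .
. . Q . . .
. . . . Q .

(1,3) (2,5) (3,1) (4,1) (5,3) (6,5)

Same column: (1,3)–(5,3) (column 3); (2,5)–(6,5) (column 5); (3,1)–(4,1) (column 1).
Same diagonal: (1,3)–(3,1) (|1−3| = |3−1| = 2); (3,1)–(5,3) (|3−5| = |1−3| = 2).
Total attacking pairs: 5.

5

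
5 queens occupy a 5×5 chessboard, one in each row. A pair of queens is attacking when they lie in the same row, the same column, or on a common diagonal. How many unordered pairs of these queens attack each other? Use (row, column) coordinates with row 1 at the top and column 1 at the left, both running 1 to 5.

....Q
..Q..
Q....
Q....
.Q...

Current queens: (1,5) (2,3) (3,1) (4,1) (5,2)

Same column: (3,1)–(4,1) (column 1).
Same diagonal: (2,3)–(4,1) (|2−4| = |3−1| = 2); (4,1)–(5,2) (|4−5| = |1−2| = 1).
Total attacking pairs: 3.

3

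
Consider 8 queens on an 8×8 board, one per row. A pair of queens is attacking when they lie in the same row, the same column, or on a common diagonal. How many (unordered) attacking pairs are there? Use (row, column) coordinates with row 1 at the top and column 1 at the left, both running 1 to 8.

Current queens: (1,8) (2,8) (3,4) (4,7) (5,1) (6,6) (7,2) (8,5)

Same column: (1,8)–(2,8) (column 8).
Same diagonal: (1,8)–(7,2) (|1−7| = |8−2| = 6).
Total attacking pairs: 2.

2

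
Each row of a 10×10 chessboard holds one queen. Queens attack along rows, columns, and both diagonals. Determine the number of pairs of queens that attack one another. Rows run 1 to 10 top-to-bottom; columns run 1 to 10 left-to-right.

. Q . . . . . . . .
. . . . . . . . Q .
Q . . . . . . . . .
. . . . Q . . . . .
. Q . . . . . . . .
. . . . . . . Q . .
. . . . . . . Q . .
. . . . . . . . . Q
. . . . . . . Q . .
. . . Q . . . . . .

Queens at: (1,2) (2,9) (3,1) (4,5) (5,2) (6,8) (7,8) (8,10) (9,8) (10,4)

9

Same column: (1,2)–(5,2) (column 2); (6,8)–(7,8) (column 8); (6,8)–(9,8) (column 8); (7,8)–(9,8) (column 8).
Same diagonal: (1,2)–(4,5) (|1−4| = |2−5| = 3); (1,2)–(7,8) (|1−7| = |2−8| = 6); (4,5)–(7,8) (|4−7| = |5−8| = 3); (6,8)–(8,10) (|6−8| = |8−10| = 2); (6,8)–(10,4) (|6−10| = |8−4| = 4).
Total attacking pairs: 9.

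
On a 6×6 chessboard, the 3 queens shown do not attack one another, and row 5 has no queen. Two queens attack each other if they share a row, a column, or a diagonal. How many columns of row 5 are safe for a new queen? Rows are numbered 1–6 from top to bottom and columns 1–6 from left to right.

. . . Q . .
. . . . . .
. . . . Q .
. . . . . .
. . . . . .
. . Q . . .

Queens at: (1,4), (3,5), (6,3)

(1,4) attacks row 5 at column 4.
(3,5) attacks row 5 at column 5 and diagonals 3.
(6,3) attacks row 5 at column 3 and diagonals 2, 4.
Attacked columns: {2, 3, 4, 5}. Safe: {1, 6}.

2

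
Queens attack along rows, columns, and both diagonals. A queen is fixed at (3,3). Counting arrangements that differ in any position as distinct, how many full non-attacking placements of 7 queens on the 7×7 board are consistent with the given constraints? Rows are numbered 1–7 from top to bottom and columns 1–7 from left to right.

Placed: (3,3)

Branch on row 1: col 2 → 2; col 4 → 2; col 6 → 1; col 7 → 1.
Sum: 2 + 2 + 1 + 1 = 6.

6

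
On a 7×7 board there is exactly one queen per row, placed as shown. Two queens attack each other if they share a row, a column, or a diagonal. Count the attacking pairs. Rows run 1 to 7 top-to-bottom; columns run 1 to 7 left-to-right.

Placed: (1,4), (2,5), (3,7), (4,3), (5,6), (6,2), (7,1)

Same diagonal: (1,4)–(2,5) (|1−2| = |4−5| = 1); (2,5)–(4,3) (|2−4| = |5−3| = 2); (6,2)–(7,1) (|6−7| = |2−1| = 1).
Total attacking pairs: 3.

3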